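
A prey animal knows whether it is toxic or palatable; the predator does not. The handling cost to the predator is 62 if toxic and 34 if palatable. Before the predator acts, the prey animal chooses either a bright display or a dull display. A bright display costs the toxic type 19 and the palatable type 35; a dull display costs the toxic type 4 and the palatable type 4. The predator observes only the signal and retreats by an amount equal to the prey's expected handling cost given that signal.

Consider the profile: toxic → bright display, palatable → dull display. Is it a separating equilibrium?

If types separate, bright display earns payment 62 and dull display earns 34.
Toxic: bright display gives 62 − 19 = 43; dull display gives 34 − 4 = 30. No deviation. ✓
Palatable: dull display gives 34 − 4 = 30; bright display gives 62 − 35 = 27. No deviation. ✓
Both incentive constraints hold.

Yes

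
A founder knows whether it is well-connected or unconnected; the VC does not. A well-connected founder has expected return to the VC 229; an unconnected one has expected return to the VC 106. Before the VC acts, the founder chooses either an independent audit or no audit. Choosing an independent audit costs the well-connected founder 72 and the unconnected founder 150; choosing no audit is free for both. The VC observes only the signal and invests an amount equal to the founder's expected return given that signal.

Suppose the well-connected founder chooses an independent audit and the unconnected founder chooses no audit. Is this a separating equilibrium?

Under separation the VC infers type exactly: audit → well-connected (pays 229), no audit → unconnected (pays 106).
Well-connected: audit gives 229 − 72 = 157; no audit gives 106 − 0 = 106. No deviation. ✓
Unconnected: no audit gives 106 − 0 = 106; audit gives 229 − 150 = 79. No deviation. ✓
Both incentive constraints hold.

Yes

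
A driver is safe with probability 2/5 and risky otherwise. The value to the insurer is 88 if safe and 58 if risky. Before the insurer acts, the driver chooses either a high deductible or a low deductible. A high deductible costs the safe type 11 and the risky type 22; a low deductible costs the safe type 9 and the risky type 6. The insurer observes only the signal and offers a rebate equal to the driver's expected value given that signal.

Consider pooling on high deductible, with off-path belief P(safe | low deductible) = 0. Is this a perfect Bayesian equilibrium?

On the equilibrium path (high deductible) the insurer holds the prior 2/5 and pays 2/5·88 + 3/5·58 = 70. Off-path (low deductible) belief 0 gives 0·88 + 1·58 = 58.
Safe: high deductible gives 70 − 11 = 59; low deductible gives 58 − 9 = 49. Stays. ✓
Risky: high deductible gives 70 − 22 = 48; low deductible gives 58 − 6 = 52. Deviates. ✗

No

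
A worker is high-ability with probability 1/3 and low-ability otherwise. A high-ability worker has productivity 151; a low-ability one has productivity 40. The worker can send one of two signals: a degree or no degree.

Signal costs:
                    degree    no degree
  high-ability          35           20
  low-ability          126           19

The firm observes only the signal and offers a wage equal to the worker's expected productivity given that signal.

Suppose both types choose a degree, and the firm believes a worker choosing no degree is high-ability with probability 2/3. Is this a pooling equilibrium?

At the pooled signal (degree) the firm holds the prior 1/3 and pays 1/3·151 + 2/3·40 = 77. Off-path (no degree) belief 2/3 gives 2/3·151 + 1/3·40 = 114.
High-ability: degree gives 77 − 35 = 42; no degree gives 114 − 20 = 94. Deviates. ✗
Low-ability: degree gives 77 − 126 = -49; no degree gives 114 − 19 = 95. Deviates. ✗

No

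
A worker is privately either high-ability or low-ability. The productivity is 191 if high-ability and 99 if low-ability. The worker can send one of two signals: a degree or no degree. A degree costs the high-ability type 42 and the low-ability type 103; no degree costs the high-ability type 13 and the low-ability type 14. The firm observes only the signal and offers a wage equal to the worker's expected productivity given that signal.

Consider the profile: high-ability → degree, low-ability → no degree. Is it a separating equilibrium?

No

If types separate, degree earns payment 191 and no degree earns 99.
High-ability: degree gives 191 − 42 = 149; no degree gives 99 − 13 = 86. No deviation. ✓
Low-ability: no degree gives 99 − 14 = 85; degree gives 191 − 103 = 88. Would deviate. ✗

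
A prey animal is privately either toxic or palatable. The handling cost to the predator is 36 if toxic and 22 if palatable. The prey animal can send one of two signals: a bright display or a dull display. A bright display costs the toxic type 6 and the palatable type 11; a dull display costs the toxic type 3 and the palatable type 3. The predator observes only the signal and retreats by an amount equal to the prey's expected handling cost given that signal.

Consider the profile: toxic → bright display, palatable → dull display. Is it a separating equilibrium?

If types separate, bright display earns payment 36 and dull display earns 22.
Toxic: bright display gives 36 − 6 = 30; dull display gives 22 − 3 = 19. No deviation. ✓
Palatable: dull display gives 22 − 3 = 19; bright display gives 36 − 11 = 25. Would deviate. ✗

No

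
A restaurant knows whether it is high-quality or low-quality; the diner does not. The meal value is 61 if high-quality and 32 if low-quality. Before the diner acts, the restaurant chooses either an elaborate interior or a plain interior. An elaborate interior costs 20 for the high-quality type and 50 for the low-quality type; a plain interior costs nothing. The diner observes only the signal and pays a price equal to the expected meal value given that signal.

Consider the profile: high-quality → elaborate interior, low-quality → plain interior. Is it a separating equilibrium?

Yes

Under separation the diner infers type exactly: elaborate interior → high-quality (pays 61), plain interior → low-quality (pays 32).
High-quality: elaborate interior gives 61 − 20 = 41; plain interior gives 32 − 0 = 32. No deviation. ✓
Low-quality: plain interior gives 32 − 0 = 32; elaborate interior gives 61 − 50 = 11. No deviation. ✓
Neither type gains from mimicking the other.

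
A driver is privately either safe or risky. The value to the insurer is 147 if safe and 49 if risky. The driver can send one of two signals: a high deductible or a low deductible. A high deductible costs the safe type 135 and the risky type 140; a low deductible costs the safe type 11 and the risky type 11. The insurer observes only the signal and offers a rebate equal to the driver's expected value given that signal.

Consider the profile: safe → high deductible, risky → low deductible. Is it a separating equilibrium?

If types separate, high deductible earns payment 147 and low deductible earns 49.
Safe: high deductible gives 147 − 135 = 12; low deductible gives 49 − 11 = 38. Would deviate. ✗
Risky: low deductible gives 49 − 11 = 38; high deductible gives 147 − 140 = 7. No deviation. ✓

No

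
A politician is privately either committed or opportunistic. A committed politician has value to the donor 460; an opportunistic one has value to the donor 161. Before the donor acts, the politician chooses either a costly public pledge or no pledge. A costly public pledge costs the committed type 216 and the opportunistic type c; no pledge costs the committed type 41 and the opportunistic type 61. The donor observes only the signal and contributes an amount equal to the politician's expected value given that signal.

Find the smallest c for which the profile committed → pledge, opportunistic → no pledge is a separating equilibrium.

Under separation: pledge → committed (pays 460); no pledge → opportunistic (pays 161).
Committed: 460 − 216 = 244 ≥ 161 − 41 = 120. Holds regardless of c. ✓
Opportunistic: 161 − 61 ≥ 460 − c, so c ≥ 460 − 100 = 360.

360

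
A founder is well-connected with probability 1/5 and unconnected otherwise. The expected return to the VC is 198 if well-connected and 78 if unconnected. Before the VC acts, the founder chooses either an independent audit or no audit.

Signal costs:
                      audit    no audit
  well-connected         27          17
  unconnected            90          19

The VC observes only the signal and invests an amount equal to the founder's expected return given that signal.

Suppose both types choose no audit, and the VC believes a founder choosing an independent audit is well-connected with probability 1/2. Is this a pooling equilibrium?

At the pooled signal (no audit) the VC holds the prior 1/5 and pays 1/5·198 + 4/5·78 = 102. Off-path (audit) belief 1/2 gives 1/2·198 + 1/2·78 = 138.
Well-connected: no audit gives 102 − 17 = 85; audit gives 138 − 27 = 111. Deviates. ✗
Unconnected: no audit gives 102 − 19 = 83; audit gives 138 − 90 = 48. Stays. ✓

No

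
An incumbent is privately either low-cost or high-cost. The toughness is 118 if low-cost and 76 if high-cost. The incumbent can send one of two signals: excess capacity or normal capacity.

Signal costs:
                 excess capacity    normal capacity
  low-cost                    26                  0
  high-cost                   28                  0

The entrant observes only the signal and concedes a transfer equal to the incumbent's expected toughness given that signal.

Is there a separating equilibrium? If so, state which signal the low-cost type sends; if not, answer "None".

None

Try low-cost → excess capacity, high-cost → normal capacity:
  If types separate, excess capacity earns payment 118 and normal capacity earns 76.
  Low-cost: excess capacity gives 118 − 26 = 92; normal capacity gives 76 − 0 = 76. No deviation. ✓
  High-cost: normal capacity gives 76 − 0 = 76; excess capacity gives 118 − 28 = 90. Would deviate. ✗
Try low-cost → normal capacity, high-cost → excess capacity:
  If types separate, normal capacity earns payment 118 and excess capacity earns 76.
  Low-cost: normal capacity gives 118 − 0 = 118; excess capacity gives 76 − 26 = 50. No deviation. ✓
  High-cost: excess capacity gives 76 − 28 = 48; normal capacity gives 118 − 0 = 118. Would deviate. ✗
Neither assignment is incentive-compatible.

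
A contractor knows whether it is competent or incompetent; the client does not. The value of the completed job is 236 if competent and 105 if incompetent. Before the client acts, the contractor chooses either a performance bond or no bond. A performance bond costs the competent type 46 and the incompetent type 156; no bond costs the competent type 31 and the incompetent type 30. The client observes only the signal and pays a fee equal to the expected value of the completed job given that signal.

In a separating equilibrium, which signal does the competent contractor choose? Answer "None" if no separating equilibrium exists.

Try competent → bond, incompetent → no bond:
  Under separation the client infers type exactly: bond → competent (pays 236), no bond → incompetent (pays 105).
  Competent: bond gives 236 − 46 = 190; no bond gives 105 − 31 = 74. No deviation. ✓
  Incompetent: no bond gives 105 − 30 = 75; bond gives 236 − 156 = 80. Would deviate. ✗
Try competent → no bond, incompetent → bond:
  Under separation the client infers type exactly: no bond → competent (pays 236), bond → incompetent (pays 105).
  Competent: no bond gives 236 − 31 = 205; bond gives 105 − 46 = 59. No deviation. ✓
  Incompetent: bond gives 105 − 156 = -51; no bond gives 236 − 30 = 206. Would deviate. ✗
Neither assignment is incentive-compatible.

None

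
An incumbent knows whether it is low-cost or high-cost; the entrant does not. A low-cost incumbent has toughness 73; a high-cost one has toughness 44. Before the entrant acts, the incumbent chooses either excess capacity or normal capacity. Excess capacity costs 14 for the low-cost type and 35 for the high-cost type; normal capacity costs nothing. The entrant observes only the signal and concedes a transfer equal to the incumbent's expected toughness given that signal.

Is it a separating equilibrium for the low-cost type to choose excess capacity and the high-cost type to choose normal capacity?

Yes

If types separate, excess capacity earns payment 73 and normal capacity earns 44.
Low-cost: excess capacity gives 73 − 14 = 59; normal capacity gives 44 − 0 = 44. No deviation. ✓
High-cost: normal capacity gives 44 − 0 = 44; excess capacity gives 73 − 35 = 38. No deviation. ✓
Both incentive constraints hold.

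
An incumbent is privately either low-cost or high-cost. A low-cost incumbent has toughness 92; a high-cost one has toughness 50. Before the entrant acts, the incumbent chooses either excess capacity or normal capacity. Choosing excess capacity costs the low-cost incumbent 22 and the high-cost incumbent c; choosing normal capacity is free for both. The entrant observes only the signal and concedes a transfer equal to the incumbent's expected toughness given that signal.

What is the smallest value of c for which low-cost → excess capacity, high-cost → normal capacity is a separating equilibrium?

Under separation: excess capacity → low-cost (pays 92); normal capacity → high-cost (pays 50).
Low-cost: 92 − 22 = 70 ≥ 50 − 0 = 50. Holds regardless of c. ✓
High-cost: 50 − 0 ≥ 92 − c, so c ≥ 92 − 50 = 42.

42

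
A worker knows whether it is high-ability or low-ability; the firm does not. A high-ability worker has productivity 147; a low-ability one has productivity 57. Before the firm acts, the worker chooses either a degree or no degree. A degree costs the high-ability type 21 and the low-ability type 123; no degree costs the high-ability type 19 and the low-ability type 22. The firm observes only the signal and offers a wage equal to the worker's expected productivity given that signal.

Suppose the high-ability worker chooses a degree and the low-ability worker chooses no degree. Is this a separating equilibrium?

Yes

Under separation the firm infers type exactly: degree → high-ability (pays 147), no degree → low-ability (pays 57).
High-ability: degree gives 147 − 21 = 126; no degree gives 57 − 19 = 38. No deviation. ✓
Low-ability: no degree gives 57 − 22 = 35; degree gives 147 − 123 = 24. No deviation. ✓
Both incentive constraints hold.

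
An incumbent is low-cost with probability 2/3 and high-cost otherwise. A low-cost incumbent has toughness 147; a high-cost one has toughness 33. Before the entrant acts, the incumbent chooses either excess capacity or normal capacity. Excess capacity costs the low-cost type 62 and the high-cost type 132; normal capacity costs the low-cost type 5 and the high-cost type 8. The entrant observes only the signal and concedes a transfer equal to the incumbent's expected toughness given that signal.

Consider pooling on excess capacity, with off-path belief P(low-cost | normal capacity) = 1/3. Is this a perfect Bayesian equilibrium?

At the pooled signal (excess capacity) the entrant holds the prior 2/3 and pays 2/3·147 + 1/3·33 = 109. Off-path (normal capacity) belief 1/3 gives 1/3·147 + 2/3·33 = 71.
Low-cost: excess capacity gives 109 − 62 = 47; normal capacity gives 71 − 5 = 66. Deviates. ✗
High-cost: excess capacity gives 109 − 132 = -23; normal capacity gives 71 − 8 = 63. Deviates. ✗

No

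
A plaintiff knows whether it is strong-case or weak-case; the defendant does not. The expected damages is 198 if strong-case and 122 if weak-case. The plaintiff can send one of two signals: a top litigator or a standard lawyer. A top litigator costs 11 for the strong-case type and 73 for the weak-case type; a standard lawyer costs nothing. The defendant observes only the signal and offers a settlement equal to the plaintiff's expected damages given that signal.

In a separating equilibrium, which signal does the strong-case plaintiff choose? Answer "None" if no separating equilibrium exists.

Try strong-case → top litigator, weak-case → standard lawyer:
  Under separation the defendant infers type exactly: top litigator → strong-case (pays 198), standard lawyer → weak-case (pays 122).
  Strong-case: top litigator gives 198 − 11 = 187; standard lawyer gives 122 − 0 = 122. No deviation. ✓
  Weak-case: standard lawyer gives 122 − 0 = 122; top litigator gives 198 − 73 = 125. Would deviate. ✗
Try strong-case → standard lawyer, weak-case → top litigator:
  Under separation the defendant infers type exactly: standard lawyer → strong-case (pays 198), top litigator → weak-case (pays 122).
  Strong-case: standard lawyer gives 198 − 0 = 198; top litigator gives 122 − 11 = 111. No deviation. ✓
  Weak-case: top litigator gives 122 − 73 = 49; standard lawyer gives 198 − 0 = 198. Would deviate. ✗
Neither assignment is incentive-compatible.

None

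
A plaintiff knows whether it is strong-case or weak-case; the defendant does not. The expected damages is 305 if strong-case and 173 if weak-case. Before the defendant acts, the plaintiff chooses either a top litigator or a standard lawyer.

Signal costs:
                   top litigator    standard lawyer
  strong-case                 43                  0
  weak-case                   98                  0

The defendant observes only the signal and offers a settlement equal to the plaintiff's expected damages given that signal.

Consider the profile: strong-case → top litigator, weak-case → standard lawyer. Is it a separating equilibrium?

No

If types separate, top litigator earns payment 305 and standard lawyer earns 173.
Strong-case: top litigator gives 305 − 43 = 262; standard lawyer gives 173 − 0 = 173. No deviation. ✓
Weak-case: standard lawyer gives 173 − 0 = 173; top litigator gives 305 − 98 = 207. Would deviate. ✗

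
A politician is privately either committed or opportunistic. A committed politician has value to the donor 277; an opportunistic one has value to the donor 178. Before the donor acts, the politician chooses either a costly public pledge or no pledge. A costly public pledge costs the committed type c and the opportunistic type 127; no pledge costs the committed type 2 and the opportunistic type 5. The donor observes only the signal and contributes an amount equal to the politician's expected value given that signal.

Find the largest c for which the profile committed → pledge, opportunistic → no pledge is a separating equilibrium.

Under separation: pledge → committed (pays 277); no pledge → opportunistic (pays 178).
Opportunistic: 178 − 5 = 173 ≥ 277 − 127 = 150. Holds regardless of c. ✓
Committed: 277 − c ≥ 178 − 2, so c ≤ 277 − 176 = 101.

101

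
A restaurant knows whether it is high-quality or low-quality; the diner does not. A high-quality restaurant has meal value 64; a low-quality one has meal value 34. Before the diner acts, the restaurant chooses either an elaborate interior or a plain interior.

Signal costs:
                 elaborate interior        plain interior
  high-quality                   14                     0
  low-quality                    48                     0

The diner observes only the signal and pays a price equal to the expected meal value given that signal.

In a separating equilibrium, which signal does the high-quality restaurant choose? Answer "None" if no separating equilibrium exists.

elaborate interior

Try high-quality → elaborate interior, low-quality → plain interior:
  If types separate, elaborate interior earns payment 64 and plain interior earns 34.
  High-quality: elaborate interior gives 64 − 14 = 50; plain interior gives 34 − 0 = 34. No deviation. ✓
  Low-quality: plain interior gives 34 − 0 = 34; elaborate interior gives 64 − 48 = 16. No deviation. ✓
Both hold — the high-quality type sends elaborate interior.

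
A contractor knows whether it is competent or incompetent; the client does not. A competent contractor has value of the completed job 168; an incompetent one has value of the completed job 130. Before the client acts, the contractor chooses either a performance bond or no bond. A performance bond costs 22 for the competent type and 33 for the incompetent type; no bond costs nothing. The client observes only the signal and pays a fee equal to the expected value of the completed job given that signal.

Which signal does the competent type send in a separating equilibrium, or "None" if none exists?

None

Try competent → bond, incompetent → no bond:
  Under separation the client infers type exactly: bond → competent (pays 168), no bond → incompetent (pays 130).
  Competent: bond gives 168 − 22 = 146; no bond gives 130 − 0 = 130. No deviation. ✓
  Incompetent: no bond gives 130 − 0 = 130; bond gives 168 − 33 = 135. Would deviate. ✗
Try competent → no bond, incompetent → bond:
  Under separation the client infers type exactly: no bond → competent (pays 168), bond → incompetent (pays 130).
  Competent: no bond gives 168 − 0 = 168; bond gives 130 − 22 = 108. No deviation. ✓
  Incompetent: bond gives 130 − 33 = 97; no bond gives 168 − 0 = 168. Would deviate. ✗
Neither assignment is incentive-compatible.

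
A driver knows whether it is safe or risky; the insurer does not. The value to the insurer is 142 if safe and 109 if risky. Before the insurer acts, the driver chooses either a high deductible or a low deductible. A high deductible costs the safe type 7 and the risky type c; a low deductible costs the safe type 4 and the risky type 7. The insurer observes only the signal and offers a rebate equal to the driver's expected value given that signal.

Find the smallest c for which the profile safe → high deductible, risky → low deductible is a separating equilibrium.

Under separation: high deductible → safe (pays 142); low deductible → risky (pays 109).
Safe: 142 − 7 = 135 ≥ 109 − 4 = 105. Holds regardless of c. ✓
Risky: 109 − 7 ≥ 142 − c, so c ≥ 142 − 102 = 40.

40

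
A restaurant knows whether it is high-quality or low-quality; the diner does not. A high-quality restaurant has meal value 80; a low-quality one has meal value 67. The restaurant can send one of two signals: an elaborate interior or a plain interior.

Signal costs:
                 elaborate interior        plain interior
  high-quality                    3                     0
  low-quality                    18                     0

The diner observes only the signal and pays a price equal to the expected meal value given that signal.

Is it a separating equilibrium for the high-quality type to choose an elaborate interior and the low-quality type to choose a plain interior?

Yes

Under separation the diner infers type exactly: elaborate interior → high-quality (pays 80), plain interior → low-quality (pays 67).
High-quality: elaborate interior gives 80 − 3 = 77; plain interior gives 67 − 0 = 67. No deviation. ✓
Low-quality: plain interior gives 67 − 0 = 67; elaborate interior gives 80 − 18 = 62. No deviation. ✓
Both incentive constraints hold.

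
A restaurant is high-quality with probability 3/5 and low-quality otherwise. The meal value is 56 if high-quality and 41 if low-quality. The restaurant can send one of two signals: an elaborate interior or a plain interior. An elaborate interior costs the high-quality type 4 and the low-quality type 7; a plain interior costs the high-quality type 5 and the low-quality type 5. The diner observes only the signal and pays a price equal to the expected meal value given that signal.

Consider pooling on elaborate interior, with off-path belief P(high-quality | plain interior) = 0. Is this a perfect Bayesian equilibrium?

On the equilibrium path (elaborate interior) the diner holds the prior 3/5 and pays 3/5·56 + 2/5·41 = 50. Off-path (plain interior) belief 0 gives 0·56 + 1·41 = 41.
High-quality: elaborate interior gives 50 − 4 = 46; plain interior gives 41 − 5 = 36. Stays. ✓
Low-quality: elaborate interior gives 50 − 7 = 43; plain interior gives 41 − 5 = 36. Stays. ✓
Beliefs are Bayes-consistent on-path and both types best-respond.

Yes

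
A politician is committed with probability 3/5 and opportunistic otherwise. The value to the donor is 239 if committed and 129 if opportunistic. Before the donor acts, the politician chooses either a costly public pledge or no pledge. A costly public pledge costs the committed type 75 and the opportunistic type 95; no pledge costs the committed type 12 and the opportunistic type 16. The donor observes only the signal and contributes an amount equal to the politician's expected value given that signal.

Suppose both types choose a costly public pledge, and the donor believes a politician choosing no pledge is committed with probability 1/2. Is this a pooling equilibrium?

At the pooled signal (pledge) the donor holds the prior 3/5 and pays 3/5·239 + 2/5·129 = 195. Off-path (no pledge) belief 1/2 gives 1/2·239 + 1/2·129 = 184.
Committed: pledge gives 195 − 75 = 120; no pledge gives 184 − 12 = 172. Deviates. ✗
Opportunistic: pledge gives 195 − 95 = 100; no pledge gives 184 − 16 = 168. Deviates. ✗

No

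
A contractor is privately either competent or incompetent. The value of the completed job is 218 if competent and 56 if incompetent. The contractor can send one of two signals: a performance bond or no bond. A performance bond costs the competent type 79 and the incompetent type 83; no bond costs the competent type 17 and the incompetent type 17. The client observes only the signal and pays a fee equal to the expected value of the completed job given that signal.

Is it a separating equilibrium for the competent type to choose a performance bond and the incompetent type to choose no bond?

No

If types separate, bond earns payment 218 and no bond earns 56.
Competent: bond gives 218 − 79 = 139; no bond gives 56 − 17 = 39. No deviation. ✓
Incompetent: no bond gives 56 − 17 = 39; bond gives 218 − 83 = 135. Would deviate. ✗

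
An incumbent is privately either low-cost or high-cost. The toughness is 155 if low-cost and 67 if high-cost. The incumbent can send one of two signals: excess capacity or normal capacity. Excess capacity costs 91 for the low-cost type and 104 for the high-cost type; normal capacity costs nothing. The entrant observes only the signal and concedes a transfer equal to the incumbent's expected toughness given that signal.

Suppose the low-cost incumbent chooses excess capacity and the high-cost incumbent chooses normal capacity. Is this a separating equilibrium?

No

If types separate, excess capacity earns payment 155 and normal capacity earns 67.
Low-cost: excess capacity gives 155 − 91 = 64; normal capacity gives 67 − 0 = 67. Would deviate. ✗
High-cost: normal capacity gives 67 − 0 = 67; excess capacity gives 155 − 104 = 51. No deviation. ✓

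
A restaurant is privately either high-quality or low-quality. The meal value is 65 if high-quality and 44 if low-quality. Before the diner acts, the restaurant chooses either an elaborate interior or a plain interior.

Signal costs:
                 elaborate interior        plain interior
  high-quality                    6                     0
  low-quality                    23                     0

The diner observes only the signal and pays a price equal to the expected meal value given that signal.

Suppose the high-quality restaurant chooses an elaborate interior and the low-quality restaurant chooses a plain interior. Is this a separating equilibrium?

Under separation the diner infers type exactly: elaborate interior → high-quality (pays 65), plain interior → low-quality (pays 44).
High-quality: elaborate interior gives 65 − 6 = 59; plain interior gives 44 − 0 = 44. No deviation. ✓
Low-quality: plain interior gives 44 − 0 = 44; elaborate interior gives 65 − 23 = 42. No deviation. ✓
Both incentive constraints hold.

Yes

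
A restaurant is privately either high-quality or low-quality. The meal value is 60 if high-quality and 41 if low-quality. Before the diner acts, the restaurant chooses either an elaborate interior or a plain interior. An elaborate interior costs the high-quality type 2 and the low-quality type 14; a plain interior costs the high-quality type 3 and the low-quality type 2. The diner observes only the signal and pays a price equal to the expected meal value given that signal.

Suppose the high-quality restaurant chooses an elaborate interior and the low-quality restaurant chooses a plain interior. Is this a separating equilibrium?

If types separate, elaborate interior earns payment 60 and plain interior earns 41.
High-quality: elaborate interior gives 60 − 2 = 58; plain interior gives 41 − 3 = 38. No deviation. ✓
Low-quality: plain interior gives 41 − 2 = 39; elaborate interior gives 60 − 14 = 46. Would deviate. ✗

No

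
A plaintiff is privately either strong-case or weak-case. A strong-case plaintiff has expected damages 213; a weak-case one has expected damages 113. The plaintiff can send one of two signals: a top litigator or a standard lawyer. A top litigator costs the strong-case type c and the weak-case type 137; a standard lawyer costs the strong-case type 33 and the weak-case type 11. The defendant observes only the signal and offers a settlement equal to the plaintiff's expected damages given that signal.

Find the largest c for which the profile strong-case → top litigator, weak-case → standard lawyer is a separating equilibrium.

Under separation: top litigator → strong-case (pays 213); standard lawyer → weak-case (pays 113).
Weak-case: 113 − 11 = 102 ≥ 213 − 137 = 76. Holds regardless of c. ✓
Strong-case: 213 − c ≥ 113 − 33, so c ≤ 213 − 80 = 133.

133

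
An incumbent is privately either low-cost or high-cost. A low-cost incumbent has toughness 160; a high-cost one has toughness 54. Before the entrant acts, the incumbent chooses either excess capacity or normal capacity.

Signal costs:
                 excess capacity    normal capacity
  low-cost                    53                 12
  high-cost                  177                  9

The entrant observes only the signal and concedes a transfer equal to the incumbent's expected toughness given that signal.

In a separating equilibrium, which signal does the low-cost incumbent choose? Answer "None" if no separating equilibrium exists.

excess capacity

Try low-cost → excess capacity, high-cost → normal capacity:
  If types separate, excess capacity earns payment 160 and normal capacity earns 54.
  Low-cost: excess capacity gives 160 − 53 = 107; normal capacity gives 54 − 12 = 42. No deviation. ✓
  High-cost: normal capacity gives 54 − 9 = 45; excess capacity gives 160 − 177 = -17. No deviation. ✓
Both hold — the low-cost type sends excess capacity.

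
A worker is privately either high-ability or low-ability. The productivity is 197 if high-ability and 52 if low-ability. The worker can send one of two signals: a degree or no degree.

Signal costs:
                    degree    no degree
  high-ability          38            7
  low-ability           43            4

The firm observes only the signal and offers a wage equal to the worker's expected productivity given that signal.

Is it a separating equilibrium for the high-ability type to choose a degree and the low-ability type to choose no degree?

No

Under separation the firm infers type exactly: degree → high-ability (pays 197), no degree → low-ability (pays 52).
High-ability: degree gives 197 − 38 = 159; no degree gives 52 − 7 = 45. No deviation. ✓
Low-ability: no degree gives 52 − 4 = 48; degree gives 197 − 43 = 154. Would deviate. ✗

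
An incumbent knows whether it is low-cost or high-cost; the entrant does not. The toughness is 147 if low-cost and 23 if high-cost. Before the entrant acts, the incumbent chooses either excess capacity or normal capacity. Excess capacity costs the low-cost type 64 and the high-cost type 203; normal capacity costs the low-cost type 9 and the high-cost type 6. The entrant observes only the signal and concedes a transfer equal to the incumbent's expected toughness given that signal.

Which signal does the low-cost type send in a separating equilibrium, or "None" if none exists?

Try low-cost → excess capacity, high-cost → normal capacity:
  Under separation the entrant infers type exactly: excess capacity → low-cost (pays 147), normal capacity → high-cost (pays 23).
  Low-cost: excess capacity gives 147 − 64 = 83; normal capacity gives 23 − 9 = 14. No deviation. ✓
  High-cost: normal capacity gives 23 − 6 = 17; excess capacity gives 147 − 203 = -56. No deviation. ✓
Both hold — the low-cost type sends excess capacity.

excess capacity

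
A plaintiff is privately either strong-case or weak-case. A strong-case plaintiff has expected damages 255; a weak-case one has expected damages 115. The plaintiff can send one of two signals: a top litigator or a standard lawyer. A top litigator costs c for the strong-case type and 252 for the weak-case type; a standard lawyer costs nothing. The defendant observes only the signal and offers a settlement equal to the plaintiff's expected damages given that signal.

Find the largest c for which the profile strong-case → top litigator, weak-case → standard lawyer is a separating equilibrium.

Under separation: top litigator → strong-case (pays 255); standard lawyer → weak-case (pays 115).
Weak-case: 115 − 0 = 115 ≥ 255 − 252 = 3. Holds regardless of c. ✓
Strong-case: 255 − c ≥ 115 − 0, so c ≤ 255 − 115 = 140.

140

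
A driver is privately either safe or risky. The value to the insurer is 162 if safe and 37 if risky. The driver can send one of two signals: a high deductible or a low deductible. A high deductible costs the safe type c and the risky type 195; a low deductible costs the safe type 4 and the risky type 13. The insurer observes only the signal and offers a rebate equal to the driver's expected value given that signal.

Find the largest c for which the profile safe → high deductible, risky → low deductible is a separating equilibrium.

129

Under separation: high deductible → safe (pays 162); low deductible → risky (pays 37).
Risky: 37 − 13 = 24 ≥ 162 − 195 = -33. Holds regardless of c. ✓
Safe: 162 − c ≥ 37 − 4, so c ≤ 162 − 33 = 129.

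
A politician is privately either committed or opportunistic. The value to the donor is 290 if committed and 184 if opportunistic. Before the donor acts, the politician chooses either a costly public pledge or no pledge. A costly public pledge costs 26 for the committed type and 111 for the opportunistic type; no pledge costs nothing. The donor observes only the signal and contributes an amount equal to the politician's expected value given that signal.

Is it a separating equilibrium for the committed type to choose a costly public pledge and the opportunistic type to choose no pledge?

Yes

Under separation the donor infers type exactly: pledge → committed (pays 290), no pledge → opportunistic (pays 184).
Committed: pledge gives 290 − 26 = 264; no pledge gives 184 − 0 = 184. No deviation. ✓
Opportunistic: no pledge gives 184 − 0 = 184; pledge gives 290 − 111 = 179. No deviation. ✓
Neither type gains from mimicking the other.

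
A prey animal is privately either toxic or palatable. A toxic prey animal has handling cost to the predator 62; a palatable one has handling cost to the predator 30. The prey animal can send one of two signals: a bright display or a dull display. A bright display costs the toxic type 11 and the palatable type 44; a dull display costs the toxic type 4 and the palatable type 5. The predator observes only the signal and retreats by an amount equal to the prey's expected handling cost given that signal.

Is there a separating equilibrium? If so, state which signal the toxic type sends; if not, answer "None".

Try toxic → bright display, palatable → dull display:
  If types separate, bright display earns payment 62 and dull display earns 30.
  Toxic: bright display gives 62 − 11 = 51; dull display gives 30 − 4 = 26. No deviation. ✓
  Palatable: dull display gives 30 − 5 = 25; bright display gives 62 − 44 = 18. No deviation. ✓
Both hold — the toxic type sends bright display.

bright display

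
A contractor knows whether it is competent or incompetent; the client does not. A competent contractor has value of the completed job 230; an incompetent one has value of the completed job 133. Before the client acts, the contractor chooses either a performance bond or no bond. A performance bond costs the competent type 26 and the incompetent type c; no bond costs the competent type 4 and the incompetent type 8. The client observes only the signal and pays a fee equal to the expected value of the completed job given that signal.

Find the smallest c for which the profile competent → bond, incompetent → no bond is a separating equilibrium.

105

Under separation: bond → competent (pays 230); no bond → incompetent (pays 133).
Competent: 230 − 26 = 204 ≥ 133 − 4 = 129. Holds regardless of c. ✓
Incompetent: 133 − 8 ≥ 230 − c, so c ≥ 230 − 125 = 105.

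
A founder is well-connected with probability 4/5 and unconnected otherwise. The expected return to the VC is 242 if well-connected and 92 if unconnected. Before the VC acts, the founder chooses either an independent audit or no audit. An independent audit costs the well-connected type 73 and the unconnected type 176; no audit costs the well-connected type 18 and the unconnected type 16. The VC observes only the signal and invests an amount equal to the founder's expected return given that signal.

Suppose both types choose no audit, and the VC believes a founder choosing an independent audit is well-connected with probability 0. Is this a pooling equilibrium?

On the equilibrium path (no audit) the VC holds the prior 4/5 and pays 4/5·242 + 1/5·92 = 212. Off-path (audit) belief 0 gives 0·242 + 1·92 = 92.
Well-connected: no audit gives 212 − 18 = 194; audit gives 92 − 73 = 19. Stays. ✓
Unconnected: no audit gives 212 − 16 = 196; audit gives 92 − 176 = -84. Stays. ✓
Beliefs are Bayes-consistent on-path and both types best-respond.

Yes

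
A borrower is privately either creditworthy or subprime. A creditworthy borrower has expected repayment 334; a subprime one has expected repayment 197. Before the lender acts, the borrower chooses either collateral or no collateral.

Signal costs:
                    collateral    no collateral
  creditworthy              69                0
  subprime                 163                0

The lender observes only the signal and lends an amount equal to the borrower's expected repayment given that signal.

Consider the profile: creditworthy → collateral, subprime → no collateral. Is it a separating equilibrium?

Yes

If types separate, collateral earns payment 334 and no collateral earns 197.
Creditworthy: collateral gives 334 − 69 = 265; no collateral gives 197 − 0 = 197. No deviation. ✓
Subprime: no collateral gives 197 − 0 = 197; collateral gives 334 − 163 = 171. No deviation. ✓
Both incentive constraints hold.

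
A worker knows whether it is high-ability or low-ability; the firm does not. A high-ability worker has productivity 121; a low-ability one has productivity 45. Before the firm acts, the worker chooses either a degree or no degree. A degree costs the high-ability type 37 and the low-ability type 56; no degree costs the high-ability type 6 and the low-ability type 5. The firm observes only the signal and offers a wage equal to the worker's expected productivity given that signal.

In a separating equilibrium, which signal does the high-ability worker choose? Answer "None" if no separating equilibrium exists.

None

Try high-ability → degree, low-ability → no degree:
  If types separate, degree earns payment 121 and no degree earns 45.
  High-ability: degree gives 121 − 37 = 84; no degree gives 45 − 6 = 39. No deviation. ✓
  Low-ability: no degree gives 45 − 5 = 40; degree gives 121 − 56 = 65. Would deviate. ✗
Try high-ability → no degree, low-ability → degree:
  If types separate, no degree earns payment 121 and degree earns 45.
  High-ability: no degree gives 121 − 6 = 115; degree gives 45 − 37 = 8. No deviation. ✓
  Low-ability: degree gives 45 − 56 = -11; no degree gives 121 − 5 = 116. Would deviate. ✗
Neither assignment is incentive-compatible.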